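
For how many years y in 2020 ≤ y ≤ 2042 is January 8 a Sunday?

3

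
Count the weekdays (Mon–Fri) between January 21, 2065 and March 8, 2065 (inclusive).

33

January 21, 2065 is a Wednesday.
The range spans 47 days (inclusive of both endpoints).
47 = 7 × 6 + 5, so there are 6 full weeks plus 5 extra days.
Each full week contributes 5 weekdays (Mon–Fri): 6 × 5 = 30.
The 5 extra days are Wed, Thu, Fri, Sat, Sun — 3 of them qualify.
Total: 30 + 3 = 33.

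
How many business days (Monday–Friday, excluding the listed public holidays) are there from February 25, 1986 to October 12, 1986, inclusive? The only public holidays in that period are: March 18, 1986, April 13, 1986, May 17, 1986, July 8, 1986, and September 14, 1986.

162

February 25, 1986 is a Tuesday.
That's 230 days from start to end, counting both.
230 = 7 × 32 + 6, so there are 32 full weeks plus 6 extra days.
Each full week contributes 5 weekdays (Mon–Fri): 32 × 5 = 160.
The 6 extra days are Tue, Wed, Thu, Fri, Sat, Sun — 4 of them qualify.
Total: 160 + 4 = 164.
Holidays: March 18, 1986 (Tue); April 13, 1986 (Sun); May 17, 1986 (Sat); July 8, 1986 (Tue); September 14, 1986 (Sun).
2 of the 5 holidays fall on weekdays; the rest are weekends and were already excluded.
Business days: 164 − 2 = 162.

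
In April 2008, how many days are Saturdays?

Apr 1, 2008 is a Tuesday.
That's 30 days from start to end, counting both.
30 = 7 × 4 + 2, so there are 4 full weeks plus 2 extra days.
Each full week contributes one Saturday: 4 so far.
The 2 extra days are Tue, Wed — none qualify.
Total: 4 + 0 = 4.

4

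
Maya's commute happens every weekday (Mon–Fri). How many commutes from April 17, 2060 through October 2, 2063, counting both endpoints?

April 17, 2060 is a Saturday.
From April 17, 2060 to October 2, 2063 is 1264 days inclusive.
1264 = 7 × 180 + 4, so there are 180 full weeks plus 4 extra days.
Each full week contributes 5 weekdays (Mon–Fri): 180 × 5 = 900.
The 4 extra days are Saturday, Sunday, Monday, Tuesday — 2 of them qualify.
Total: 900 + 2 = 902.

902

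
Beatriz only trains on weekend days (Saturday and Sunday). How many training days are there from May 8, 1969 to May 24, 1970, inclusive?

110

May 8, 1969 is a Thursday.
That's 382 days from start to end, counting both.
382 = 7 × 54 + 4, so there are 54 full weeks plus 4 extra days.
Each full week contributes 2 weekend days (Sat, Sun): 54 × 2 = 108.
The 4 extra days are Thursday, Friday, Saturday, Sunday — 2 of them qualify.
Total: 108 + 2 = 110.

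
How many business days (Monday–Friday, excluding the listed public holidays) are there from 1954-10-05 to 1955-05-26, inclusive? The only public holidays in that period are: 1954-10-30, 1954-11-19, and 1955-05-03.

166

1954-10-05 is a Tuesday.
That's 234 days from start to end, counting both.
234 = 7 × 33 + 3, so there are 33 full weeks plus 3 extra days.
Each full week contributes 5 weekdays (Mon–Fri): 33 × 5 = 165.
The 3 extra days are Tuesday, Wednesday, Thursday — 3 of them qualify.
Total: 165 + 3 = 168.
Holidays: 1954-10-30 (Sat); 1954-11-19 (Fri); 1955-05-03 (Tue).
2 of the 3 holidays fall on weekdays; the rest are weekends and were already excluded.
Business days: 168 − 2 = 166.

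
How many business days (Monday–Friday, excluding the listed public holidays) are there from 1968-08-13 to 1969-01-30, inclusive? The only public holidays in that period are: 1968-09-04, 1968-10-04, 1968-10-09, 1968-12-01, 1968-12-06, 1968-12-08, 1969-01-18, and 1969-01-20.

1968-08-13 is a Tuesday.
The range spans 171 days (inclusive of both endpoints).
171 = 7 × 24 + 3, so there are 24 full weeks plus 3 extra days.
Each full week contributes 5 weekdays (Mon–Fri): 24 × 5 = 120.
The 3 extra days are Tuesday, Wednesday, Thursday — 3 of them qualify.
Total: 120 + 3 = 123.
Holidays: 1968-09-04 (Wed); 1968-10-04 (Fri); 1968-10-09 (Wed); 1968-12-01 (Sun); 1968-12-06 (Fri); 1968-12-08 (Sun); 1969-01-18 (Sat); 1969-01-20 (Mon).
5 of the 8 holidays fall on weekdays; the rest are weekends and were already excluded.
Business days: 123 − 5 = 118.

118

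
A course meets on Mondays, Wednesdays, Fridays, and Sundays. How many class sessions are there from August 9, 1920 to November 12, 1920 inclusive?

55

August 9, 1920 is a Monday.
That's 96 days from start to end, counting both.
96 = 7 × 13 + 5, so there are 13 full weeks plus 5 extra days.
Each full week contributes 4 days from the set (Mon, Wed, Fri, Sun): 13 × 4 = 52.
The 5 extra days are Monday, Tuesday, Wednesday, Thursday, Friday — 3 of them qualify.
Total: 52 + 3 = 55.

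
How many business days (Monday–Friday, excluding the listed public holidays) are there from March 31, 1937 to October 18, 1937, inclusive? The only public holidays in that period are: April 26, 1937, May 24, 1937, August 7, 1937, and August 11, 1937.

141 business days

March 31, 1937 is a Wednesday.
The range spans 202 days (inclusive of both endpoints).
202 = 7 × 28 + 6, so there are 28 full weeks plus 6 extra days.
Each full week contributes 5 weekdays (Mon–Fri): 28 × 5 = 140.
The 6 extra days are Wed, Thu, Fri, Sat, Sun, Mon — 4 of them qualify.
Total: 140 + 4 = 144.
Holidays: April 26, 1937 (Mon); May 24, 1937 (Mon); August 7, 1937 (Sat); August 11, 1937 (Wed).
3 of the 4 holidays fall on weekdays; the rest are weekends and were already excluded.
Business days: 144 − 3 = 141.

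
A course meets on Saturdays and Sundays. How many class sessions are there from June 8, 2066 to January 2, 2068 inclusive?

June 8, 2066 is a Tuesday.
The range spans 574 days (inclusive of both endpoints).
574 = 7 × 82, so the span is exactly 82 full weeks.
Each full week contributes 2 days from the set (Sat, Sun): 82 × 2 = 164.

164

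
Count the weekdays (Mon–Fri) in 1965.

January 1, 1965 is a Friday.
From January 1, 1965 to December 31, 1965 is 365 days inclusive.
365 = 7 × 52 + 1, so there are 52 full weeks plus 1 extra day.
Each full week contributes 5 weekdays (Mon–Fri): 52 × 5 = 260.
The 1 extra day is Friday — 1 of them qualifies.
Total: 260 + 1 = 261.

261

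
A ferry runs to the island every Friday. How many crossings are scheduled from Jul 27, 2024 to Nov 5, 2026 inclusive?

118

Jul 27, 2024 is a Saturday.
The range spans 832 days (inclusive of both endpoints).
832 = 7 × 118 + 6, so there are 118 full weeks plus 6 extra days.
Each full week contributes one Friday: 118 so far.
The 6 extra days are Sat, Sun, Mon, Tue, Wed, Thu — none qualify.
Total: 118 + 0 = 118.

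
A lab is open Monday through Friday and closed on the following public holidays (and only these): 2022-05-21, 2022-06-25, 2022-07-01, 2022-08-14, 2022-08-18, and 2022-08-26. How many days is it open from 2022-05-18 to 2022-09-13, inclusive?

2022-05-18 is a Wednesday.
From 2022-05-18 to 2022-09-13 is 119 days inclusive.
119 = 7 × 17, so the span is exactly 17 full weeks.
Each full week contributes 5 weekdays (Mon–Fri): 17 × 5 = 85.
Total: 85.
Holidays: 2022-05-21 (Sat); 2022-06-25 (Sat); 2022-07-01 (Fri); 2022-08-14 (Sun); 2022-08-18 (Thu); 2022-08-26 (Fri).
3 of the 6 holidays fall on weekdays; the rest are weekends and were already excluded.
Business days: 85 − 3 = 82.

82 business days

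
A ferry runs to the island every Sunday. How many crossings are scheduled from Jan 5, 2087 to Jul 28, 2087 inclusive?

Jan 5, 2087 is a Sunday.
From Jan 5, 2087 to Jul 28, 2087 is 205 days inclusive.
205 = 7 × 29 + 2, so there are 29 full weeks plus 2 extra days.
Each full week contributes one Sunday: 29 so far.
The 2 extra days are Sunday, Monday — 1 of them qualifies.
Total: 29 + 1 = 30.

30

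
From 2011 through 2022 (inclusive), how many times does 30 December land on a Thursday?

Day of week of December 30 in each year:
2011: Fri, 2012: Sun, 2013: Mon, 2014: Tue, 2015: Wed, 2016: Fri, 2017: Sat, 2018: Sun, 2019: Mon, 2020: Wed, 2021: Thu ✓, 2022: Fri
Thursdays: 2021.

1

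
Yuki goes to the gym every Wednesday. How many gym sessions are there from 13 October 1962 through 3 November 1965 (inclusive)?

160

13 October 1962 is a Saturday.
That's 1118 days from start to end, counting both.
1118 = 7 × 159 + 5, so there are 159 full weeks plus 5 extra days.
Each full week contributes one Wednesday: 159 so far.
The 5 extra days are Sat, Sun, Mon, Tue, Wed — 1 of them qualifies.
Total: 159 + 1 = 160.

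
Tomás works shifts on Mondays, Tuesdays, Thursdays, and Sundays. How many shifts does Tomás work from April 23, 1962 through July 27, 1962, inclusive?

55

April 23, 1962 is a Monday.
From April 23, 1962 to July 27, 1962 is 96 days inclusive.
96 = 7 × 13 + 5, so there are 13 full weeks plus 5 extra days.
Each full week contributes 4 days from the set (Mon, Tue, Thu, Sun): 13 × 4 = 52.
The 5 extra days are Mon, Tue, Wed, Thu, Fri — 3 of them qualify.
Total: 52 + 3 = 55.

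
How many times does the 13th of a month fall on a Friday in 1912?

The 13th falls on a Friday when the month's 13th has weekday Fri.
Jan 13 is Sat; Feb 13 is Tue; Mar 13 is Wed; Apr 13 is Sat; May 13 is Mon; Jun 13 is Thu; Jul 13 is Sat; Aug 13 is Tue; Sep 13 is Fri ✓; Oct 13 is Sun; Nov 13 is Wed; Dec 13 is Fri ✓.
Friday the 13ths: Sep, Dec.

2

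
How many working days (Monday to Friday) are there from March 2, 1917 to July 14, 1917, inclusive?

96 weekdays

March 2, 1917 is a Friday.
That's 135 days from start to end, counting both.
135 = 7 × 19 + 2, so there are 19 full weeks plus 2 extra days.
Each full week contributes 5 weekdays (Mon–Fri): 19 × 5 = 95.
The 2 extra days are Fri, Sat — 1 of them qualifies.
Total: 95 + 1 = 96.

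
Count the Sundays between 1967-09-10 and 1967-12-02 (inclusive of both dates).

12

1967-09-10 is a Sunday.
That's 84 days from start to end, counting both.
84 = 7 × 12, so the span is exactly 12 full weeks.
Each full week contributes one Sunday: 12 so far.
Total: 12.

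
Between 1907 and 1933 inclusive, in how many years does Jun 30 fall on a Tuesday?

4

Day of week of June 30 in each year:
1907: Sun, 1908: Tue ✓, 1909: Wed, 1910: Thu, 1911: Fri, 1912: Sun, 1913: Mon, 1914: Tue ✓, 1915: Wed, 1916: Fri, 1917: Sat, 1918: Sun, 1919: Mon, 1920: Wed, 1921: Thu, 1922: Fri, 1923: Sat, 1924: Mon, 1925: Tue ✓, 1926: Wed, 1927: Thu, 1928: Sat, 1929: Sun, 1930: Mon, 1931: Tue ✓, 1932: Thu, 1933: Fri
Tuesdays: 1908, 1914, 1925, 1931.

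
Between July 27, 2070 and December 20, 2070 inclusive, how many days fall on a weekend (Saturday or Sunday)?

42

July 27, 2070 is a Sunday.
That's 147 days from start to end, counting both.
147 = 7 × 21, so the span is exactly 21 full weeks.
Each full week contributes 2 weekend days (Sat, Sun): 21 × 2 = 42.
Total: 42.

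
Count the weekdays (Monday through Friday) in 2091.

1 January 2091 is a Monday.
From 1 January 2091 to 31 December 2091 is 365 days inclusive.
365 = 7 × 52 + 1, so there are 52 full weeks plus 1 extra day.
Each full week contributes 5 weekdays (Mon–Fri): 52 × 5 = 260.
The 1 extra day is Mon — 1 of them qualifies.
Total: 260 + 1 = 261.

261 weekdays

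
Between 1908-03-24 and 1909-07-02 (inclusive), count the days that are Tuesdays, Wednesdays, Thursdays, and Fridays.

1908-03-24 is a Tuesday.
The range spans 466 days (inclusive of both endpoints).
466 = 7 × 66 + 4, so there are 66 full weeks plus 4 extra days.
Each full week contributes 4 days from the set (Tue, Wed, Thu, Fri): 66 × 4 = 264.
The 4 extra days are Tue, Wed, Thu, Fri — 4 of them qualify.
Total: 264 + 4 = 268.

268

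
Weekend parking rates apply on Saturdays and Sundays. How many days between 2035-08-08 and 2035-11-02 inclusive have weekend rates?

2035-08-08 is a Wednesday.
From 2035-08-08 to 2035-11-02 is 87 days inclusive.
87 = 7 × 12 + 3, so there are 12 full weeks plus 3 extra days.
Each full week contributes 2 weekend days (Sat, Sun): 12 × 2 = 24.
The 3 extra days are Wednesday, Thursday, Friday — none qualify.
Total: 24 + 0 = 24.

24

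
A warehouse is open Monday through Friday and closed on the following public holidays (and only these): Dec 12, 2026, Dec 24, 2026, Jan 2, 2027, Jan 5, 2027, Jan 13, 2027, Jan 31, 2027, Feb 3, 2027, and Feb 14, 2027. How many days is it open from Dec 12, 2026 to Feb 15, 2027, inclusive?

42 business days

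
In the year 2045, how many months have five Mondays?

4

A month has five Mondays exactly when Monday falls within its first (length − 28) days.
Jan: 31 days, starts Sun → 5 of Sun, Mon, Tue ✓
Feb: 28 days, starts Wed → 5 of (none)
Mar: 31 days, starts Wed → 5 of Wed, Thu, Fri
Apr: 30 days, starts Sat → 5 of Sat, Sun
May: 31 days, starts Mon → 5 of Mon, Tue, Wed ✓
Jun: 30 days, starts Thu → 5 of Thu, Fri
Jul: 31 days, starts Sat → 5 of Sat, Sun, Mon ✓
Aug: 31 days, starts Tue → 5 of Tue, Wed, Thu
Sep: 30 days, starts Fri → 5 of Fri, Sat
Oct: 31 days, starts Sun → 5 of Sun, Mon, Tue ✓
Nov: 30 days, starts Wed → 5 of Wed, Thu
Dec: 31 days, starts Fri → 5 of Fri, Sat, Sun
Months with five Mondays: Jan, May, Jul, Oct.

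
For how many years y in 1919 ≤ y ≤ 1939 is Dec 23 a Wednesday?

3

Day of week of December 23 in each year:
1919: Tue, 1920: Thu, 1921: Fri, 1922: Sat, 1923: Sun, 1924: Tue, 1925: Wed ✓, 1926: Thu, 1927: Fri, 1928: Sun, 1929: Mon, 1930: Tue, 1931: Wed ✓, 1932: Fri, 1933: Sat, 1934: Sun, 1935: Mon, 1936: Wed ✓, 1937: Thu, 1938: Fri, 1939: Sat
Wednesdays: 1925, 1931, 1936.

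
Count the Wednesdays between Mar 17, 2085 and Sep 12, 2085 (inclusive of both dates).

Mar 17, 2085 is a Saturday.
The range spans 180 days (inclusive of both endpoints).
180 = 7 × 25 + 5, so there are 25 full weeks plus 5 extra days.
Each full week contributes one Wednesday: 25 so far.
The 5 extra days are Saturday, Sunday, Monday, Tuesday, Wednesday — 1 of them qualifies.
Total: 25 + 1 = 26.

26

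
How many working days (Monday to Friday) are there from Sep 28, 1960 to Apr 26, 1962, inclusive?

Sep 28, 1960 is a Wednesday.
From Sep 28, 1960 to Apr 26, 1962 is 576 days inclusive.
576 = 7 × 82 + 2, so there are 82 full weeks plus 2 extra days.
Each full week contributes 5 weekdays (Mon–Fri): 82 × 5 = 410.
The 2 extra days are Wednesday, Thursday — 2 of them qualify.
Total: 410 + 2 = 412.

412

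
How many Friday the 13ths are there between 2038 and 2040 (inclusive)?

5

Friday-the-13ths by year:
2038: Aug
2039: May
2040: Jan, Apr, Jul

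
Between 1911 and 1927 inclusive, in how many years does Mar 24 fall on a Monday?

3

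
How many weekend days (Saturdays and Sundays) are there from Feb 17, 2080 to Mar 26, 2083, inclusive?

324

Feb 17, 2080 is a Saturday.
The range spans 1134 days (inclusive of both endpoints).
1134 = 7 × 162, so the span is exactly 162 full weeks.
Each full week contributes 2 weekend days (Sat, Sun): 162 × 2 = 324.
Total: 324.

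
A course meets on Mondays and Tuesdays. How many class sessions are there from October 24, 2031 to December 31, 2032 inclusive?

October 24, 2031 is a Friday.
The range spans 435 days (inclusive of both endpoints).
435 = 7 × 62 + 1, so there are 62 full weeks plus 1 extra day.
Each full week contributes 2 days from the set (Mon, Tue): 62 × 2 = 124.
The 1 extra day is Friday — none qualify.
Total: 124 + 0 = 124.

124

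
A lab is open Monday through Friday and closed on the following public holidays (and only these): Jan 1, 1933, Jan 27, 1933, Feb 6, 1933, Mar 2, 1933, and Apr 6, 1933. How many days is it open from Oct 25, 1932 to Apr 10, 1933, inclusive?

Oct 25, 1932 is a Tuesday.
The range spans 168 days (inclusive of both endpoints).
168 = 7 × 24, so the span is exactly 24 full weeks.
Each full week contributes 5 weekdays (Mon–Fri): 24 × 5 = 120.
Total: 120.
Holidays: Jan 1, 1933 (Sun); Jan 27, 1933 (Fri); Feb 6, 1933 (Mon); Mar 2, 1933 (Thu); Apr 6, 1933 (Thu).
4 of the 5 holidays fall on weekdays; the rest are weekends and were already excluded.
Business days: 120 − 4 = 116.

116 business days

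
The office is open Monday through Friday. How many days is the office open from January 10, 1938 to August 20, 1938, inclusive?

160

January 10, 1938 is a Monday.
That's 223 days from start to end, counting both.
223 = 7 × 31 + 6, so there are 31 full weeks plus 6 extra days.
Each full week contributes 5 weekdays (Mon–Fri): 31 × 5 = 155.
The 6 extra days are Mon, Tue, Wed, Thu, Fri, Sat — 5 of them qualify.
Total: 155 + 5 = 160.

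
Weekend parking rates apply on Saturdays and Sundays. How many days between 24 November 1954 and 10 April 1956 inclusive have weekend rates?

144

24 November 1954 is a Wednesday.
The range spans 504 days (inclusive of both endpoints).
504 = 7 × 72, so the span is exactly 72 full weeks.
Each full week contributes 2 weekend days (Sat, Sun): 72 × 2 = 144.
Total: 144.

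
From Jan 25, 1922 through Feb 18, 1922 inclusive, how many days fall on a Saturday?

4

Jan 25, 1922 is a Wednesday.
That's 25 days from start to end, counting both.
25 = 7 × 3 + 4, so there are 3 full weeks plus 4 extra days.
Each full week contributes one Saturday: 3 so far.
The 4 extra days are Wednesday, Thursday, Friday, Saturday — 1 of them qualifies.
Total: 3 + 1 = 4.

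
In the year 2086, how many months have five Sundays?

4

A month has five Sundays exactly when Sunday falls within its first (length − 28) days.
Jan: 31 days, starts Tue → 5 of Tue, Wed, Thu
Feb: 28 days, starts Fri → 5 of (none)
Mar: 31 days, starts Fri → 5 of Fri, Sat, Sun ✓
Apr: 30 days, starts Mon → 5 of Mon, Tue
May: 31 days, starts Wed → 5 of Wed, Thu, Fri
Jun: 30 days, starts Sat → 5 of Sat, Sun ✓
Jul: 31 days, starts Mon → 5 of Mon, Tue, Wed
Aug: 31 days, starts Thu → 5 of Thu, Fri, Sat
Sep: 30 days, starts Sun → 5 of Sun, Mon ✓
Oct: 31 days, starts Tue → 5 of Tue, Wed, Thu
Nov: 30 days, starts Fri → 5 of Fri, Sat
Dec: 31 days, starts Sun → 5 of Sun, Mon, Tue ✓
Months with five Sundays: Mar, Jun, Sep, Dec.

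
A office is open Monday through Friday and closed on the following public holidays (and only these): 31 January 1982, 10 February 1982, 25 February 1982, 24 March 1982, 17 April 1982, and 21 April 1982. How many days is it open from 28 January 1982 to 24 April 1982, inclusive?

28 January 1982 is a Thursday.
From 28 January 1982 to 24 April 1982 is 87 days inclusive.
87 = 7 × 12 + 3, so there are 12 full weeks plus 3 extra days.
Each full week contributes 5 weekdays (Mon–Fri): 12 × 5 = 60.
The 3 extra days are Thu, Fri, Sat — 2 of them qualify.
Total: 60 + 2 = 62.
Holidays: 31 January 1982 (Sun); 10 February 1982 (Wed); 25 February 1982 (Thu); 24 March 1982 (Wed); 17 April 1982 (Sat); 21 April 1982 (Wed).
4 of the 6 holidays fall on weekdays; the rest are weekends and were already excluded.
Business days: 62 − 4 = 58.

58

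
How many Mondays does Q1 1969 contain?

13

1969-01-01 is a Wednesday.
That's 90 days from start to end, counting both.
90 = 7 × 12 + 6, so there are 12 full weeks plus 6 extra days.
Each full week contributes one Monday: 12 so far.
The 6 extra days are Wednesday, Thursday, Friday, Saturday, Sunday, Monday — 1 of them qualifies.
Total: 12 + 1 = 13.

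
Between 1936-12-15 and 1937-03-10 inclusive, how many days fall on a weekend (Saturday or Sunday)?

1936-12-15 is a Tuesday.
From 1936-12-15 to 1937-03-10 is 86 days inclusive.
86 = 7 × 12 + 2, so there are 12 full weeks plus 2 extra days.
Each full week contributes 2 weekend days (Sat, Sun): 12 × 2 = 24.
The 2 extra days are Tuesday, Wednesday — none qualify.
Total: 24 + 0 = 24.

24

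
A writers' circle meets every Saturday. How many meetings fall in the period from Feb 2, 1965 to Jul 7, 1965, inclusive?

22

Feb 2, 1965 is a Tuesday.
The range spans 156 days (inclusive of both endpoints).
156 = 7 × 22 + 2, so there are 22 full weeks plus 2 extra days.
Each full week contributes one Saturday: 22 so far.
The 2 extra days are Tuesday, Wednesday — none qualify.
Total: 22 + 0 = 22.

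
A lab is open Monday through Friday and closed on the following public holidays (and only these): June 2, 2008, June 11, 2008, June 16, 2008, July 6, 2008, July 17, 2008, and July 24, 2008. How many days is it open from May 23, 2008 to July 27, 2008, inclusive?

May 23, 2008 is a Friday.
The range spans 66 days (inclusive of both endpoints).
66 = 7 × 9 + 3, so there are 9 full weeks plus 3 extra days.
Each full week contributes 5 weekdays (Mon–Fri): 9 × 5 = 45.
The 3 extra days are Friday, Saturday, Sunday — 1 of them qualifies.
Total: 45 + 1 = 46.
Holidays: June 2, 2008 (Mon); June 11, 2008 (Wed); June 16, 2008 (Mon); July 6, 2008 (Sun); July 17, 2008 (Thu); July 24, 2008 (Thu).
5 of the 6 holidays fall on weekdays; the rest are weekends and were already excluded.
Business days: 46 − 5 = 41.

41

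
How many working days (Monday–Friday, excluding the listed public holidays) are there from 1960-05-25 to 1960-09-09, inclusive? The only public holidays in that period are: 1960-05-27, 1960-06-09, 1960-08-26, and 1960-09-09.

1960-05-25 is a Wednesday.
The range spans 108 days (inclusive of both endpoints).
108 = 7 × 15 + 3, so there are 15 full weeks plus 3 extra days.
Each full week contributes 5 weekdays (Mon–Fri): 15 × 5 = 75.
The 3 extra days are Wednesday, Thursday, Friday — 3 of them qualify.
Total: 75 + 3 = 78.
Holidays: 1960-05-27 (Fri); 1960-06-09 (Thu); 1960-08-26 (Fri); 1960-09-09 (Fri).
All 4 holidays fall on weekdays, so subtract 4.
Business days: 78 − 4 = 74.

74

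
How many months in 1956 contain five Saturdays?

A month has five Saturdays exactly when Saturday falls within its first (length − 28) days.
Jan: 31 days, starts Sun → 5 of Sun, Mon, Tue
Feb: 29 days, starts Wed → 5 of Wed
Mar: 31 days, starts Thu → 5 of Thu, Fri, Sat ✓
Apr: 30 days, starts Sun → 5 of Sun, Mon
May: 31 days, starts Tue → 5 of Tue, Wed, Thu
Jun: 30 days, starts Fri → 5 of Fri, Sat ✓
Jul: 31 days, starts Sun → 5 of Sun, Mon, Tue
Aug: 31 days, starts Wed → 5 of Wed, Thu, Fri
Sep: 30 days, starts Sat → 5 of Sat, Sun ✓
Oct: 31 days, starts Mon → 5 of Mon, Tue, Wed
Nov: 30 days, starts Thu → 5 of Thu, Fri
Dec: 31 days, starts Sat → 5 of Sat, Sun, Mon ✓
Months with five Saturdays: Mar, Jun, Sep, Dec.

4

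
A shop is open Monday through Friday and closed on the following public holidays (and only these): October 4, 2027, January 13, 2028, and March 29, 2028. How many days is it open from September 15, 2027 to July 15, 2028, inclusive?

215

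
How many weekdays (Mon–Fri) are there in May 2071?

21

May 1, 2071 is a Friday.
That's 31 days from start to end, counting both.
31 = 7 × 4 + 3, so there are 4 full weeks plus 3 extra days.
Each full week contributes 5 weekdays (Mon–Fri): 4 × 5 = 20.
The 3 extra days are Fri, Sat, Sun — 1 of them qualifies.
Total: 20 + 1 = 21.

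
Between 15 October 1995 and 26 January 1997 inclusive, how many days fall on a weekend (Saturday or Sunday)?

135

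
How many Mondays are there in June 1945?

4

June 1, 1945 is a Friday.
That's 30 days from start to end, counting both.
30 = 7 × 4 + 2, so there are 4 full weeks plus 2 extra days.
Each full week contributes one Monday: 4 so far.
The 2 extra days are Fri, Sat — none qualify.
Total: 4 + 0 = 4.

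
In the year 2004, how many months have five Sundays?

4

A month has five Sundays exactly when Sunday falls within its first (length − 28) days.
Jan: 31 days, starts Thu → 5 of Thu, Fri, Sat
Feb: 29 days, starts Sun → 5 of Sun ✓
Mar: 31 days, starts Mon → 5 of Mon, Tue, Wed
Apr: 30 days, starts Thu → 5 of Thu, Fri
May: 31 days, starts Sat → 5 of Sat, Sun, Mon ✓
Jun: 30 days, starts Tue → 5 of Tue, Wed
Jul: 31 days, starts Thu → 5 of Thu, Fri, Sat
Aug: 31 days, starts Sun → 5 of Sun, Mon, Tue ✓
Sep: 30 days, starts Wed → 5 of Wed, Thu
Oct: 31 days, starts Fri → 5 of Fri, Sat, Sun ✓
Nov: 30 days, starts Mon → 5 of Mon, Tue
Dec: 31 days, starts Wed → 5 of Wed, Thu, Fri
Months with five Sundays: Feb, May, Aug, Oct.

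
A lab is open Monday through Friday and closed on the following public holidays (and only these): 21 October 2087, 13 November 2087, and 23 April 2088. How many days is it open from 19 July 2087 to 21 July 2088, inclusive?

260 working days

19 July 2087 is a Saturday.
From 19 July 2087 to 21 July 2088 is 369 days inclusive.
369 = 7 × 52 + 5, so there are 52 full weeks plus 5 extra days.
Each full week contributes 5 weekdays (Mon–Fri): 52 × 5 = 260.
The 5 extra days are Sat, Sun, Mon, Tue, Wed — 3 of them qualify.
Total: 260 + 3 = 263.
Holidays: 21 October 2087 (Tue); 13 November 2087 (Thu); 23 April 2088 (Fri).
All 3 holidays fall on weekdays, so subtract 3.
Business days: 263 − 3 = 260.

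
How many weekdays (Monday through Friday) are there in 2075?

261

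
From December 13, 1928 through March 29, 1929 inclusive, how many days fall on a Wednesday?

December 13, 1928 is a Thursday.
From December 13, 1928 to March 29, 1929 is 107 days inclusive.
107 = 7 × 15 + 2, so there are 15 full weeks plus 2 extra days.
Each full week contributes one Wednesday: 15 so far.
The 2 extra days are Thursday, Friday — none qualify.
Total: 15 + 0 = 15.

15 Wednesdays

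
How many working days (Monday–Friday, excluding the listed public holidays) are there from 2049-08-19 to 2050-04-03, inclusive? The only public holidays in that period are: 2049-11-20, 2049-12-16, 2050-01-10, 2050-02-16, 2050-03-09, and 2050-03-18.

2049-08-19 is a Thursday.
From 2049-08-19 to 2050-04-03 is 228 days inclusive.
228 = 7 × 32 + 4, so there are 32 full weeks plus 4 extra days.
Each full week contributes 5 weekdays (Mon–Fri): 32 × 5 = 160.
The 4 extra days are Thursday, Friday, Saturday, Sunday — 2 of them qualify.
Total: 160 + 2 = 162.
Holidays: 2049-11-20 (Sat); 2049-12-16 (Thu); 2050-01-10 (Mon); 2050-02-16 (Wed); 2050-03-09 (Wed); 2050-03-18 (Fri).
5 of the 6 holidays fall on weekdays; the rest are weekends and were already excluded.
Business days: 162 − 5 = 157.

157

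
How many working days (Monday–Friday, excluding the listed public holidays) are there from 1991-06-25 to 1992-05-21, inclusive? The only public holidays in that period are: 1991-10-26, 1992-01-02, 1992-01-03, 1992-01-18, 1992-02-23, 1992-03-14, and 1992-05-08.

235

1991-06-25 is a Tuesday.
That's 332 days from start to end, counting both.
332 = 7 × 47 + 3, so there are 47 full weeks plus 3 extra days.
Each full week contributes 5 weekdays (Mon–Fri): 47 × 5 = 235.
The 3 extra days are Tuesday, Wednesday, Thursday — 3 of them qualify.
Total: 235 + 3 = 238.
Holidays: 1991-10-26 (Sat); 1992-01-02 (Thu); 1992-01-03 (Fri); 1992-01-18 (Sat); 1992-02-23 (Sun); 1992-03-14 (Sat); 1992-05-08 (Fri).
3 of the 7 holidays fall on weekdays; the rest are weekends and were already excluded.
Business days: 238 − 3 = 235.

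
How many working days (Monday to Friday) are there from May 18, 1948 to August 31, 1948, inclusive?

76

May 18, 1948 is a Tuesday.
That's 106 days from start to end, counting both.
106 = 7 × 15 + 1, so there are 15 full weeks plus 1 extra day.
Each full week contributes 5 weekdays (Mon–Fri): 15 × 5 = 75.
The 1 extra day is Tue — 1 of them qualifies.
Total: 75 + 1 = 76.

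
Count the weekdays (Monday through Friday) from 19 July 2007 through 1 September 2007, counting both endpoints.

32

19 July 2007 is a Thursday.
From 19 July 2007 to 1 September 2007 is 45 days inclusive.
45 = 7 × 6 + 3, so there are 6 full weeks plus 3 extra days.
Each full week contributes 5 weekdays (Mon–Fri): 6 × 5 = 30.
The 3 extra days are Thursday, Friday, Saturday — 2 of them qualify.
Total: 30 + 2 = 32.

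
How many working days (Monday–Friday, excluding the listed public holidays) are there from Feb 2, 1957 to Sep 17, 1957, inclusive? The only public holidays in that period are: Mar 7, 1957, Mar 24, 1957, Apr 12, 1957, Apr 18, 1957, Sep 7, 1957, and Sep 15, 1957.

Feb 2, 1957 is a Saturday.
That's 228 days from start to end, counting both.
228 = 7 × 32 + 4, so there are 32 full weeks plus 4 extra days.
Each full week contributes 5 weekdays (Mon–Fri): 32 × 5 = 160.
The 4 extra days are Sat, Sun, Mon, Tue — 2 of them qualify.
Total: 160 + 2 = 162.
Holidays: Mar 7, 1957 (Thu); Mar 24, 1957 (Sun); Apr 12, 1957 (Fri); Apr 18, 1957 (Thu); Sep 7, 1957 (Sat); Sep 15, 1957 (Sun).
3 of the 6 holidays fall on weekdays; the rest are weekends and were already excluded.
Business days: 162 − 3 = 159.

159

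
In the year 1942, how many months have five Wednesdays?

4

A month has five Wednesdays exactly when Wednesday falls within its first (length − 28) days.
Jan: 31 days, starts Thu → 5 of Thu, Fri, Sat
Feb: 28 days, starts Sun → 5 of (none)
Mar: 31 days, starts Sun → 5 of Sun, Mon, Tue
Apr: 30 days, starts Wed → 5 of Wed, Thu ✓
May: 31 days, starts Fri → 5 of Fri, Sat, Sun
Jun: 30 days, starts Mon → 5 of Mon, Tue
Jul: 31 days, starts Wed → 5 of Wed, Thu, Fri ✓
Aug: 31 days, starts Sat → 5 of Sat, Sun, Mon
Sep: 30 days, starts Tue → 5 of Tue, Wed ✓
Oct: 31 days, starts Thu → 5 of Thu, Fri, Sat
Nov: 30 days, starts Sun → 5 of Sun, Mon
Dec: 31 days, starts Tue → 5 of Tue, Wed, Thu ✓
Months with five Wednesdays: Apr, Jul, Sep, Dec.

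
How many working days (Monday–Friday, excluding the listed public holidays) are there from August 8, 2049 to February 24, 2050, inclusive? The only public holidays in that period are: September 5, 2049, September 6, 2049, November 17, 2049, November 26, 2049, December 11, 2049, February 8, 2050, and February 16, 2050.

August 8, 2049 is a Sunday.
That's 201 days from start to end, counting both.
201 = 7 × 28 + 5, so there are 28 full weeks plus 5 extra days.
Each full week contributes 5 weekdays (Mon–Fri): 28 × 5 = 140.
The 5 extra days are Sun, Mon, Tue, Wed, Thu — 4 of them qualify.
Total: 140 + 4 = 144.
Holidays: September 5, 2049 (Sun); September 6, 2049 (Mon); November 17, 2049 (Wed); November 26, 2049 (Fri); December 11, 2049 (Sat); February 8, 2050 (Tue); February 16, 2050 (Wed).
5 of the 7 holidays fall on weekdays; the rest are weekends and were already excluded.
Business days: 144 − 5 = 139.

139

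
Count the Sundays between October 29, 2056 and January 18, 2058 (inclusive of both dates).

64 Sundays

October 29, 2056 is a Sunday.
The range spans 447 days (inclusive of both endpoints).
447 = 7 × 63 + 6, so there are 63 full weeks plus 6 extra days.
Each full week contributes one Sunday: 63 so far.
The 6 extra days are Sunday, Monday, Tuesday, Wednesday, Thursday, Friday — 1 of them qualifies.
Total: 63 + 1 = 64.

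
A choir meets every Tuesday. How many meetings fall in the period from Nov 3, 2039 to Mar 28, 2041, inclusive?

Nov 3, 2039 is a Thursday.
The range spans 512 days (inclusive of both endpoints).
512 = 7 × 73 + 1, so there are 73 full weeks plus 1 extra day.
Each full week contributes one Tuesday: 73 so far.
The 1 extra day is Thursday — none qualify.
Total: 73 + 0 = 73.

73 Tuesdays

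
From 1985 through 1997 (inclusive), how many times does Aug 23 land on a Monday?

1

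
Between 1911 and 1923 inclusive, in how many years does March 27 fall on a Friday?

Day of week of March 27 in each year:
1911: Mon, 1912: Wed, 1913: Thu, 1914: Fri ✓, 1915: Sat, 1916: Mon, 1917: Tue, 1918: Wed, 1919: Thu, 1920: Sat, 1921: Sun, 1922: Mon, 1923: Tue
Fridays: 1914.

1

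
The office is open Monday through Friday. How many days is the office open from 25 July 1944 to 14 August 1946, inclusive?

537 weekdays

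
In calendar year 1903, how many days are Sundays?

1 January 1903 is a Thursday.
That's 365 days from start to end, counting both.
365 = 7 × 52 + 1, so there are 52 full weeks plus 1 extra day.
Each full week contributes one Sunday: 52 so far.
The 1 extra day is Thu — none qualify.
Total: 52 + 0 = 52.

52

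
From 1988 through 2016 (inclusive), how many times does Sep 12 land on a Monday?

5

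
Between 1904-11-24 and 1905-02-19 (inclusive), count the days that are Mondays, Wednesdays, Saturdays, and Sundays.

50

1904-11-24 is a Thursday.
From 1904-11-24 to 1905-02-19 is 88 days inclusive.
88 = 7 × 12 + 4, so there are 12 full weeks plus 4 extra days.
Each full week contributes 4 days from the set (Mon, Wed, Sat, Sun): 12 × 4 = 48.
The 4 extra days are Thursday, Friday, Saturday, Sunday — 2 of them qualify.
Total: 48 + 2 = 50.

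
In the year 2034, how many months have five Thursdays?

4

A month has five Thursdays exactly when Thursday falls within its first (length − 28) days.
Jan: 31 days, starts Sun → 5 of Sun, Mon, Tue
Feb: 28 days, starts Wed → 5 of (none)
Mar: 31 days, starts Wed → 5 of Wed, Thu, Fri ✓
Apr: 30 days, starts Sat → 5 of Sat, Sun
May: 31 days, starts Mon → 5 of Mon, Tue, Wed
Jun: 30 days, starts Thu → 5 of Thu, Fri ✓
Jul: 31 days, starts Sat → 5 of Sat, Sun, Mon
Aug: 31 days, starts Tue → 5 of Tue, Wed, Thu ✓
Sep: 30 days, starts Fri → 5 of Fri, Sat
Oct: 31 days, starts Sun → 5 of Sun, Mon, Tue
Nov: 30 days, starts Wed → 5 of Wed, Thu ✓
Dec: 31 days, starts Fri → 5 of Fri, Sat, Sun
Months with five Thursdays: Mar, Jun, Aug, Nov.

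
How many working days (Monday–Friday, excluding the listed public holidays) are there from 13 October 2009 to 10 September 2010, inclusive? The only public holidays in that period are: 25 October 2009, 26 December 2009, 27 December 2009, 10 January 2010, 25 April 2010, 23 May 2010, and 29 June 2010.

13 October 2009 is a Tuesday.
The range spans 333 days (inclusive of both endpoints).
333 = 7 × 47 + 4, so there are 47 full weeks plus 4 extra days.
Each full week contributes 5 weekdays (Mon–Fri): 47 × 5 = 235.
The 4 extra days are Tuesday, Wednesday, Thursday, Friday — 4 of them qualify.
Total: 235 + 4 = 239.
Holidays: 25 October 2009 (Sun); 26 December 2009 (Sat); 27 December 2009 (Sun); 10 January 2010 (Sun); 25 April 2010 (Sun); 23 May 2010 (Sun); 29 June 2010 (Tue).
1 of the 7 holidays fall on weekdays; the rest are weekends and were already excluded.
Business days: 239 − 1 = 238.

238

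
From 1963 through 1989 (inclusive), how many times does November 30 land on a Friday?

3

Day of week of November 30 in each year:
1963: Sat, 1964: Mon, 1965: Tue, 1966: Wed, 1967: Thu, 1968: Sat, 1969: Sun, 1970: Mon, 1971: Tue, 1972: Thu, 1973: Fri ✓, 1974: Sat, 1975: Sun, 1976: Tue, 1977: Wed, 1978: Thu, 1979: Fri ✓, 1980: Sun, 1981: Mon, 1982: Tue, 1983: Wed, 1984: Fri ✓, 1985: Sat, 1986: Sun, 1987: Mon, 1988: Wed, 1989: Thu
Fridays: 1973, 1979, 1984.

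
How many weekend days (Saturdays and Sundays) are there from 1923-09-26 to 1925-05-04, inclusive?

1923-09-26 is a Wednesday.
The range spans 587 days (inclusive of both endpoints).
587 = 7 × 83 + 6, so there are 83 full weeks plus 6 extra days.
Each full week contributes 2 weekend days (Sat, Sun): 83 × 2 = 166.
The 6 extra days are Wednesday, Thursday, Friday, Saturday, Sunday, Monday — 2 of them qualify.
Total: 166 + 2 = 168.

168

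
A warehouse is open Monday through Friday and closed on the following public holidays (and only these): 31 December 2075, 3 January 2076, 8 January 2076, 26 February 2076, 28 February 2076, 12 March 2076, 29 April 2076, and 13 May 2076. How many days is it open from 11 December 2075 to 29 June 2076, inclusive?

11 December 2075 is a Wednesday.
From 11 December 2075 to 29 June 2076 is 202 days inclusive.
202 = 7 × 28 + 6, so there are 28 full weeks plus 6 extra days.
Each full week contributes 5 weekdays (Mon–Fri): 28 × 5 = 140.
The 6 extra days are Wed, Thu, Fri, Sat, Sun, Mon — 4 of them qualify.
Total: 140 + 4 = 144.
Holidays: 31 December 2075 (Tue); 3 January 2076 (Fri); 8 January 2076 (Wed); 26 February 2076 (Wed); 28 February 2076 (Fri); 12 March 2076 (Thu); 29 April 2076 (Wed); 13 May 2076 (Wed).
All 8 holidays fall on weekdays, so subtract 8.
Business days: 144 − 8 = 136.

136 business days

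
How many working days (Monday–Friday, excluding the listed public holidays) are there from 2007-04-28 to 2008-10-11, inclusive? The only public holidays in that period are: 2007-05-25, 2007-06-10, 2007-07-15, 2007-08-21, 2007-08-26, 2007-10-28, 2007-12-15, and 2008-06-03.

2007-04-28 is a Saturday.
The range spans 533 days (inclusive of both endpoints).
533 = 7 × 76 + 1, so there are 76 full weeks plus 1 extra day.
Each full week contributes 5 weekdays (Mon–Fri): 76 × 5 = 380.
The 1 extra day is Sat — none qualify.
Total: 380 + 0 = 380.
Holidays: 2007-05-25 (Fri); 2007-06-10 (Sun); 2007-07-15 (Sun); 2007-08-21 (Tue); 2007-08-26 (Sun); 2007-10-28 (Sun); 2007-12-15 (Sat); 2008-06-03 (Tue).
3 of the 8 holidays fall on weekdays; the rest are weekends and were already excluded.
Business days: 380 − 3 = 377.

377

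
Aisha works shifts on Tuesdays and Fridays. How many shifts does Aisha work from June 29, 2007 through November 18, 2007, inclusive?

41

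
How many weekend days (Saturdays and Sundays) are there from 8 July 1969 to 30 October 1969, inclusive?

8 July 1969 is a Tuesday.
The range spans 115 days (inclusive of both endpoints).
115 = 7 × 16 + 3, so there are 16 full weeks plus 3 extra days.
Each full week contributes 2 weekend days (Sat, Sun): 16 × 2 = 32.
The 3 extra days are Tuesday, Wednesday, Thursday — none qualify.
Total: 32 + 0 = 32.

32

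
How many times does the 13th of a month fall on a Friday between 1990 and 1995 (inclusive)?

10

Friday-the-13ths by year:
1990: Apr, Jul
1991: Sep, Dec
1992: Mar, Nov
1993: Aug
1994: May
1995: Jan, Oct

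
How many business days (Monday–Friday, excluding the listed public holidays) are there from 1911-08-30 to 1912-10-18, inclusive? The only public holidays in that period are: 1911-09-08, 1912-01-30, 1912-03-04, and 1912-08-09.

294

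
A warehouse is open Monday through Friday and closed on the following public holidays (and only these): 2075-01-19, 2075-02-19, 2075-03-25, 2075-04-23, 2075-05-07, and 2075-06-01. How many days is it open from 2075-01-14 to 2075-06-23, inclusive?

111

2075-01-14 is a Monday.
The range spans 161 days (inclusive of both endpoints).
161 = 7 × 23, so the span is exactly 23 full weeks.
Each full week contributes 5 weekdays (Mon–Fri): 23 × 5 = 115.
Holidays: 2075-01-19 (Sat); 2075-02-19 (Tue); 2075-03-25 (Mon); 2075-04-23 (Tue); 2075-05-07 (Tue); 2075-06-01 (Sat).
4 of the 6 holidays fall on weekdays; the rest are weekends and were already excluded.
Business days: 115 − 4 = 111.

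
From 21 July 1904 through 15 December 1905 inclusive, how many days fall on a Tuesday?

21 July 1904 is a Thursday.
That's 513 days from start to end, counting both.
513 = 7 × 73 + 2, so there are 73 full weeks plus 2 extra days.
Each full week contributes one Tuesday: 73 so far.
The 2 extra days are Thursday, Friday — none qualify.
Total: 73 + 0 = 73.

73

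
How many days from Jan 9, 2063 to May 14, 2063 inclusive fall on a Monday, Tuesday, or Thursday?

Jan 9, 2063 is a Tuesday.
That's 126 days from start to end, counting both.
126 = 7 × 18, so the span is exactly 18 full weeks.
Each full week contributes 3 days from the set (Mon, Tue, Thu): 18 × 3 = 54.

54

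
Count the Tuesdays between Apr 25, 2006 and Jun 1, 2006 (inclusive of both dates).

Apr 25, 2006 is a Tuesday.
From Apr 25, 2006 to Jun 1, 2006 is 38 days inclusive.
38 = 7 × 5 + 3, so there are 5 full weeks plus 3 extra days.
Each full week contributes one Tuesday: 5 so far.
The 3 extra days are Tue, Wed, Thu — 1 of them qualifies.
Total: 5 + 1 = 6.

6 Tuesdays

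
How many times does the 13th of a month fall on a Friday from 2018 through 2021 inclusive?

7

Friday-the-13ths by year:
2018: Apr, Jul
2019: Sep, Dec
2020: Mar, Nov
2021: Aug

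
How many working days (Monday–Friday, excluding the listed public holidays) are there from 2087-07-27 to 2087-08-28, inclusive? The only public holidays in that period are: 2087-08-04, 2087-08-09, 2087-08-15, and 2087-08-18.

21

2087-07-27 is a Sunday.
From 2087-07-27 to 2087-08-28 is 33 days inclusive.
33 = 7 × 4 + 5, so there are 4 full weeks plus 5 extra days.
Each full week contributes 5 weekdays (Mon–Fri): 4 × 5 = 20.
The 5 extra days are Sun, Mon, Tue, Wed, Thu — 4 of them qualify.
Total: 20 + 4 = 24.
Holidays: 2087-08-04 (Mon); 2087-08-09 (Sat); 2087-08-15 (Fri); 2087-08-18 (Mon).
3 of the 4 holidays fall on weekdays; the rest are weekends and were already excluded.
Business days: 24 − 3 = 21.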